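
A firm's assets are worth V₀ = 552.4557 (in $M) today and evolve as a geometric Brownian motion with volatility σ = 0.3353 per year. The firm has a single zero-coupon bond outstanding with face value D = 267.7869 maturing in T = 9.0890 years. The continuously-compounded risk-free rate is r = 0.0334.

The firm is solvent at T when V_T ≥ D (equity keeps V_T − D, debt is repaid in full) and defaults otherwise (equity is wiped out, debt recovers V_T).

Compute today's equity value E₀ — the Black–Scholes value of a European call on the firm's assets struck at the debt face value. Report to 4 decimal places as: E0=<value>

E0=379.6389

Work the structural quantities from V₀ = 552.4557 against face 267.7869:
d₁ = [ln(V₀/D) + (r + σ²/2)T] / (σ√T)
   = [ln(552.4557/267.7869) + (0.0334 + 0.5·0.3353²)·9.0890] / (0.3353·√9.0890)
   = [0.724182 + 0.814493] / 1.010861 = 1.522142
d₂ = d₁ − σ√T = 1.522142 − 1.010861 = 0.511281
N(d₁) = 0.936013,  N(d₂) = 0.695423,  e^(−rT) = 0.738176
E₀ = V₀·N(d₁) − D·e^(−rT)·N(d₂)
   = 552.4557·0.936013 − 267.7869·0.738176·0.695423 = 379.638905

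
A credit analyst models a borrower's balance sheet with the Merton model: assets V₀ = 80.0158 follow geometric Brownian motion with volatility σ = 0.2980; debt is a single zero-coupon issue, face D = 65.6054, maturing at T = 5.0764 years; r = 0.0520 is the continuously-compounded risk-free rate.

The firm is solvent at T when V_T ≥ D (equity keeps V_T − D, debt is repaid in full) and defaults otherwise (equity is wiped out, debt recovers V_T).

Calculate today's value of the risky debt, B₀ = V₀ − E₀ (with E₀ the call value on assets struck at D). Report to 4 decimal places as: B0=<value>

B0=44.3710

Apply the equity-as-call identities (strike 65.6054, horizon 5.0764 years):
d₁ = [ln(V₀/D) + (r + σ²/2)T] / (σ√T)
   = [ln(80.0158/65.6054) + (0.0520 + 0.5·0.2980²)·5.0764] / (0.2980·√5.0764)
   = [0.198566 + 0.489375] / 0.671420 = 1.024607
d₂ = d₁ − σ√T = 1.024607 − 0.671420 = 0.353187
N(d₁) = 0.847226,  N(d₂) = 0.638026,  e^(−rT) = 0.767994
E₀ = V₀·N(d₁) − D·e^(−rT)·N(d₂)
   = 80.0158·0.847226 − 65.6054·0.767994·0.638026 = 35.644770
B₀ = V₀ − E₀ = 80.0158 − 35.644770 = 44.371030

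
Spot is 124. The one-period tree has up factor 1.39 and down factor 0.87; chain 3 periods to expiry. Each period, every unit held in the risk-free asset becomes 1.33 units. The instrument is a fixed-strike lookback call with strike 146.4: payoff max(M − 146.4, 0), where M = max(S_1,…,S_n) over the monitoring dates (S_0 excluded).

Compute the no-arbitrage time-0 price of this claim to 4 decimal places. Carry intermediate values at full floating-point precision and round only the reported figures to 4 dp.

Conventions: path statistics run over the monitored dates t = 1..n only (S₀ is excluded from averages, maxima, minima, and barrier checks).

price = 63.3967

Under the martingale measure an up-move has probability p* = 0.8846; value the claim as the probability-weighted average of per-path payoffs, discounted 3 periods at R = 1.33.
Enumerate all 2^3 = 8 price paths (U = up ×1.39, D = down ×0.87); each path with k up-moves has probability p*^k·(1−p*)^(3−k).
DDD: M=107.8800, payoff=0.0000, prob=0.001536
UDD: M=172.3600, payoff=25.9600, prob=0.011777
DUD: M=149.9532, payoff=3.5532, prob=0.011777
UUD: M=239.5804, payoff=93.1804, prob=0.090294
DDU: M=130.4593, payoff=0.0000, prob=0.011777
UDU: M=208.4349, payoff=62.0349, prob=0.090294
DUU: M=208.4349, payoff=62.0349, prob=0.090294
UUU: M=333.0168, payoff=186.6168, prob=0.692251
Price = Σ prob·payoff / R^3 = 149.149495 / 2.352637 = 63.3967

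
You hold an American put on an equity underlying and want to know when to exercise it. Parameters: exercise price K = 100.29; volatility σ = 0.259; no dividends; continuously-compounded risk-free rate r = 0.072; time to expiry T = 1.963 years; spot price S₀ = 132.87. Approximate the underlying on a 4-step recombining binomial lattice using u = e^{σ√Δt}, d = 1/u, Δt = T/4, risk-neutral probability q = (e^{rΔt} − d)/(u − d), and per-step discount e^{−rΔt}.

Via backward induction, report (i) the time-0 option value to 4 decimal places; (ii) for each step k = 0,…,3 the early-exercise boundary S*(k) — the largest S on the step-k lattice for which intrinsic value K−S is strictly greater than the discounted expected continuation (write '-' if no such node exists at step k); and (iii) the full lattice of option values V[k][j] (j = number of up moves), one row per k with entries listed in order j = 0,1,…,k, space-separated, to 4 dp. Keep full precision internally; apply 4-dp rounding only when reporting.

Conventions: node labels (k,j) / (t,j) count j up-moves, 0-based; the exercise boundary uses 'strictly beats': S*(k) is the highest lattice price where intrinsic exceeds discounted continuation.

price = 2.8680
boundary = - - - 77.0963
tree:
2.8680
5.8717 0.6297
11.8094 1.4604 0.0000
23.1937 3.3872 0.0000 0.0000
35.9863 7.8561 0.0000 0.0000 0.0000

params: Δt=0.49075 u=1.19894 d=0.83407 q=0.55334 e^(-rΔt)=0.96528
t_4 payoffs: 35.9863 7.8561 0.0000 0.0000 0.0000
t_3: node(3,0) S=77.0963 payoff=23.1937 vs cont=19.7119 → 23.1937 [stop]  node(3,1) S=110.8228 payoff=0.0000 vs cont=3.3872 → 3.3872 [wait]  node(3,2) S=159.3033 payoff=0.0000 vs cont=0.0000 → 0.0000 [wait]  node(3,3) S=228.9921 payoff=0.0000 vs cont=0.0000 → 0.0000 [wait]  ⇒ S*(3)=77.0963
t_2: node(2,0) S=92.4339 payoff=7.8561 vs cont=11.8094 → 11.8094 [wait]  node(2,1) S=132.8700 payoff=0.0000 vs cont=1.4604 → 1.4604 [wait]  node(2,2) S=190.9953 payoff=0.0000 vs cont=0.0000 → 0.0000 [wait]  ⇒ S*(2)=-
t_1: node(1,0) S=110.8228 payoff=0.0000 vs cont=5.8717 → 5.8717 [wait]  node(1,1) S=159.3033 payoff=0.0000 vs cont=0.6297 → 0.6297 [wait]  ⇒ S*(1)=-
t_0: node(0,0) S=132.8700 payoff=0.0000 vs cont=2.8680 → 2.8680 [wait]  ⇒ S*(0)=-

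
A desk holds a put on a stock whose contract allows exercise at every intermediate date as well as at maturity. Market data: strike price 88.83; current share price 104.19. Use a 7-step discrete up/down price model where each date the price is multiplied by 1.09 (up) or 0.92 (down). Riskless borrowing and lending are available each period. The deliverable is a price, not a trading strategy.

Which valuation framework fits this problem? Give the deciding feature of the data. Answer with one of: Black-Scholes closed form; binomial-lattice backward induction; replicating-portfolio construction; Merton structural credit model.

Key observation: with exercise allowed before expiry on a discrete up/down model (7 steps from spot 104.19), the strike-88.83 put's value must be rolled back through the tree testing early exercise at each node.

framework: binomial-lattice backward induction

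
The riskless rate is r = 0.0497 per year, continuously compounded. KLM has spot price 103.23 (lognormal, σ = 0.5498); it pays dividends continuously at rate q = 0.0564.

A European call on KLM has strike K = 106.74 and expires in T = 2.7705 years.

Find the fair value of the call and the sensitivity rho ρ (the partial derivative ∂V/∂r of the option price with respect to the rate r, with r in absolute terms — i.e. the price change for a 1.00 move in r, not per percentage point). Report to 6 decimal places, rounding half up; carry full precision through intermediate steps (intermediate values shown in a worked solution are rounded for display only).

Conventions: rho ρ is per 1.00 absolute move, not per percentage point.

price = 29.668303
ρ = 78.204368

σ√T = 0.5498·√2.7705 = 0.915132
d₁ = (ln(S/K) + (r−q+σ²/2)T) / (σ√T) = (ln(103.23/106.74) + (0.0497−0.0564+0.5498²/2)·2.7705) / 0.915132 = (-0.033436 + 0.400171) / 0.915132 = 0.400745
d₂ = d₁ − σ√T = 0.400745 − 0.915132 = -0.514387
e^{−rT} = 0.871365
e^{−qT} = 0.855340
N(d₁) = 0.655696,  N(d₂) = 0.303491
Call price V = S·e^{−qT}·N(d₁) − K·e^{−rT}·N(d₂) = 57.895831 − 28.227528 = 29.668303
ρ = K·T·e^{−rT}·N(d₂) = 78.204368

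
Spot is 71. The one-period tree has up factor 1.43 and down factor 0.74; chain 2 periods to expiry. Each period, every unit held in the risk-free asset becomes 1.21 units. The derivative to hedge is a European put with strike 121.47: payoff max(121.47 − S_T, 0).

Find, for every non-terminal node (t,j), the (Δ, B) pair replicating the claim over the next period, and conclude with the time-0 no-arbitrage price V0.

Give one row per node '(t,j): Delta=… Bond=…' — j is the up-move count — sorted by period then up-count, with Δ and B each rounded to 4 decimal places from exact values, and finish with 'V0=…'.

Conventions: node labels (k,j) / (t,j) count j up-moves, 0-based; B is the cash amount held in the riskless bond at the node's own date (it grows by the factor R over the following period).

(0,0): Delta=-0.7275 Bond=71.1315
(1,0): Delta=-1.0000 Bond=100.3884
(1,1): Delta=-0.6614 Bond=79.3665
V0=19.4819

No-arbitrage ⇒ martingale measure with p* = (R−d)/(u−d) = 0.6812.
Payoffs at expiry: V(2,0)=82.5904, V(2,1)=46.3378, V(2,2)=0.0000
Node (1,0) S=52.5400: V=(p*·46.3378+(1−p*)·82.5904)/1.21=47.8484; Δ=(46.3378−82.5904)/(75.1322−38.8796)=-1.0000; B=V−Δ·S=100.3884
Node (1,1) S=101.5300: V=(p*·0.0000+(1−p*)·46.3378)/1.21=12.2102; Δ=(0.0000−46.3378)/(145.1879−75.1322)=-0.6614; B=V−Δ·S=79.3665
Node (0,0) S=71.0000: V=(p*·12.2102+(1−p*)·47.8484)/1.21=19.4819; Δ=(12.2102−47.8484)/(101.5300−52.5400)=-0.7275; B=V−Δ·S=71.1315
Check: Δ(0,0)·S0 + B(0,0) = 19.4819 = V0.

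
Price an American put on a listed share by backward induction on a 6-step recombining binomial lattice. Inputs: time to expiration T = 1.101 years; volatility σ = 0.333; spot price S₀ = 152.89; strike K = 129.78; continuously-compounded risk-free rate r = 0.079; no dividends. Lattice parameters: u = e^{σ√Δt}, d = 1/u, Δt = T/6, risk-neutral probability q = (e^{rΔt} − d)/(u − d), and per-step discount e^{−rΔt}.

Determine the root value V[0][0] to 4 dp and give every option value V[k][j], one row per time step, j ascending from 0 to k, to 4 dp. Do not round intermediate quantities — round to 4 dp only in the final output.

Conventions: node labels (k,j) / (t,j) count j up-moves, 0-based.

price = 7.4634
tree:
7.4634
12.2906 3.1363
19.6224 5.7453 0.7722
30.1186 10.3096 1.6167 0.0000
43.3676 17.9853 3.3849 0.0000 0.0000
54.8552 30.1186 7.0870 0.0000 0.0000 0.0000
64.8157 43.3676 14.8383 0.0000 0.0000 0.0000 0.0000

params: Δt=0.18350 u=1.15332 d=0.86706 q=0.51541 e^(-rΔt)=0.98561
t_6 payoffs: 64.8157 43.3676 14.8383 0.0000 0.0000 0.0000 0.0000
k=5: node(5,0) S=74.9248 payoff=54.8552 vs cont=52.9875 → 54.8552 [stop]  node(5,1) S=99.6614 payoff=30.1186 vs cont=28.2509 → 30.1186 [stop]  node(5,2) S=132.5648 payoff=0.0000 vs cont=7.0870 → 7.0870 [wait]  node(5,3) S=176.3315 payoff=0.0000 vs cont=0.0000 → 0.0000 [wait]  node(5,4) S=234.5478 payoff=0.0000 vs cont=0.0000 → 0.0000 [wait]  node(5,5) S=311.9844 payoff=0.0000 vs cont=0.0000 → 0.0000 [wait]
k=4: node(4,0) S=86.4124 payoff=43.3676 vs cont=41.4998 → 43.3676 [stop]  node(4,1) S=114.9417 payoff=14.8383 vs cont=17.9853 → 17.9853 [wait]  node(4,2) S=152.8900 payoff=0.0000 vs cont=3.3849 → 3.3849 [wait]  node(4,3) S=203.3670 payoff=0.0000 vs cont=0.0000 → 0.0000 [wait]  node(4,4) S=270.5092 payoff=0.0000 vs cont=0.0000 → 0.0000 [wait]
k=3: node(3,0) S=99.6614 payoff=30.1186 vs cont=29.8495 → 30.1186 [stop]  node(3,1) S=132.5648 payoff=0.0000 vs cont=10.3096 → 10.3096 [wait]  node(3,2) S=176.3315 payoff=0.0000 vs cont=1.6167 → 1.6167 [wait]  node(3,3) S=234.5478 payoff=0.0000 vs cont=0.0000 → 0.0000 [wait]
k=2: node(2,0) S=114.9417 payoff=14.8383 vs cont=19.6224 → 19.6224 [wait]  node(2,1) S=152.8900 payoff=0.0000 vs cont=5.7453 → 5.7453 [wait]  node(2,2) S=203.3670 payoff=0.0000 vs cont=0.7722 → 0.7722 [wait]
k=1: node(1,0) S=132.5648 payoff=0.0000 vs cont=12.2906 → 12.2906 [wait]  node(1,1) S=176.3315 payoff=0.0000 vs cont=3.1363 → 3.1363 [wait]
k=0: node(0,0) S=152.8900 payoff=0.0000 vs cont=7.4634 → 7.4634 [wait]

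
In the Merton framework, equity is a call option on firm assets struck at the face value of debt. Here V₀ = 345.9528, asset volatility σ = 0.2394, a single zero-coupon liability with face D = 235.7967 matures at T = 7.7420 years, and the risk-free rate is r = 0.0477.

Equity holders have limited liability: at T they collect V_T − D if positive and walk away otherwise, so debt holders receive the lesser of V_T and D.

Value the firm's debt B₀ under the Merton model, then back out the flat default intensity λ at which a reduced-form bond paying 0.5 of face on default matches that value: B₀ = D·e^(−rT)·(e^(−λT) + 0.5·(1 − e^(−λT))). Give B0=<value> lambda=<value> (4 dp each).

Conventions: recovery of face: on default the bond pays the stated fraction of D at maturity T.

Work the structural quantities from V₀ = 345.9528 against face 235.7967:
d₁ = [ln(V₀/D) + (r + σ²/2)T] / (σ√T)
   = [ln(345.9528/235.7967) + (0.0477 + 0.5·0.2394²)·7.7420] / (0.2394·√7.7420)
   = [0.383332 + 0.591150] / 0.666117 = 1.462928
d₂ = d₁ − σ√T = 1.462928 − 0.666117 = 0.796811
N(d₁) = 0.928257,  N(d₂) = 0.787220,  e^(−rT) = 0.691223
E₀ = V₀·N(d₁) − D·e^(−rT)·N(d₂)
   = 345.9528·0.928257 − 235.7967·0.691223·0.787220 = 192.825587
B₀ = V₀ − E₀ = 345.9528 − 192.825587 = 153.127213
e^(−λT) = (B₀·e^(rT)/D − 0.5)/(1 − 0.5) = (153.1272·1.446712/235.7967 − 0.5)/0.5 = 0.87899965
λ = −ln(0.87899965)/7.7420 = 0.016659

B0=153.1272 lambda=0.0167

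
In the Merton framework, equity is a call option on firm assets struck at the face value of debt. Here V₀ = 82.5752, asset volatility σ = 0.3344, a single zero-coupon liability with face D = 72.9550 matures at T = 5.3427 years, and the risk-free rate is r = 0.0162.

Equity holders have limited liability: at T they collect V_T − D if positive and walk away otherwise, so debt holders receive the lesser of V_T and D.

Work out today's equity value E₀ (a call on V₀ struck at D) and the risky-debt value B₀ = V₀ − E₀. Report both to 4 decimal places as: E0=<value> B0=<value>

Equity is a call on the firm's assets struck at D = 72.9550:
d₁ = [ln(V₀/D) + (r + σ²/2)T] / (σ√T)
   = [ln(82.5752/72.9550) + (0.0162 + 0.5·0.3344²)·5.3427] / (0.3344·√5.3427)
   = [0.123867 + 0.385271] / 0.772942 = 0.658701
d₂ = d₁ − σ√T = 0.658701 − 0.772942 = -0.114240
N(d₁) = 0.744956,  N(d₂) = 0.454524,  e^(−rT) = 0.917088
E₀ = V₀·N(d₁) − D·e^(−rT)·N(d₂)
   = 82.5752·0.744956 − 72.9550·0.917088·0.454524 = 31.104473
B₀ = V₀ − E₀ = 82.5752 − 31.104473 = 51.470727

E0=31.1045 B0=51.4707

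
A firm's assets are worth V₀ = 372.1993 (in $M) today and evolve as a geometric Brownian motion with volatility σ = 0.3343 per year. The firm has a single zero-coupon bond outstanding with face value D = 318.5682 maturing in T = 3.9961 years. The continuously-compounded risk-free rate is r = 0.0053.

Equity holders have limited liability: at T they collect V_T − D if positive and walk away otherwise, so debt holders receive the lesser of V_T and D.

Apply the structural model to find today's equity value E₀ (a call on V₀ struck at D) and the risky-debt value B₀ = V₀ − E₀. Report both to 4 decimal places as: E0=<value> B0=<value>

Apply the equity-as-call identities (strike 318.5682, horizon 3.9961 years):
d₁ = [ln(V₀/D) + (r + σ²/2)T] / (σ√T)
   = [ln(372.1993/318.5682) + (0.0053 + 0.5·0.3343²)·3.9961] / (0.3343·√3.9961)
   = [0.155593 + 0.244474] / 0.668274 = 0.598658
d₂ = d₁ − σ√T = 0.598658 − 0.668274 = -0.069616
N(d₁) = 0.725299,  N(d₂) = 0.472249,  e^(−rT) = 0.979043
E₀ = V₀·N(d₁) − D·e^(−rT)·N(d₂)
   = 372.1993·0.725299 − 318.5682·0.979043·0.472249 = 122.665040
B₀ = V₀ − E₀ = 372.1993 − 122.665040 = 249.534260

E0=122.6650 B0=249.5343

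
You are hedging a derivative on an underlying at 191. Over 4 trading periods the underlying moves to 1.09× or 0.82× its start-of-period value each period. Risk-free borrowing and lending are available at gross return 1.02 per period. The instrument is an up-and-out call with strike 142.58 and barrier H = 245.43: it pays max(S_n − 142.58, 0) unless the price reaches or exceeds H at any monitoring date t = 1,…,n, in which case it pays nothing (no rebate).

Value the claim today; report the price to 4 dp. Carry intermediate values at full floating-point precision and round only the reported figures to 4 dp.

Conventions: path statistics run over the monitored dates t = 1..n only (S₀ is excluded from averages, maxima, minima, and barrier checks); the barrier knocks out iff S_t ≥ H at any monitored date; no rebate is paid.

Risk-neutral up-probability p* = (R−d)/(u−d) = (1.02−0.82)/(1.09−0.82) = 0.7407; the claim prices as the p*-weighted sum of path payoffs discounted by R^4.
Enumerate all 2^4 = 16 price paths (U = up ×1.09, D = down ×0.82); each path with k up-moves has probability p*^k·(1−p*)^(4−k).
DDDD: M=156.6200, payoff=0.0000, prob=0.004518
UDDD: M=208.1900, payoff=0.0000, prob=0.012908
DUDD: M=170.7158, payoff=0.0000, prob=0.012908
UUDD: M=226.9271, payoff=10.0058, prob=0.036881
DDUD: M=156.6200, payoff=0.0000, prob=0.012908
UDUD: M=208.1900, payoff=10.0058, prob=0.036881
DUUD: M=186.0802, payoff=10.0058, prob=0.036881
UUUD: M=247.3505, payoff=0.0000, prob=0.105374
DDDU: M=156.6200, payoff=0.0000, prob=0.012908
UDDU: M=208.1900, payoff=10.0058, prob=0.036881
DUDU: M=170.7158, payoff=10.0058, prob=0.036881
UUDU: M=226.9271, payoff=60.2474, prob=0.105374
DDUU: M=156.6200, payoff=10.0058, prob=0.036881
UDUU: M=208.1900, payoff=60.2474, prob=0.105374
DUUU: M=202.8274, payoff=60.2474, prob=0.105374
UUUU: M=269.6121, payoff=0.0000, prob=0.301068
Price = Σ prob·payoff / R^4 = 21.259651 / 1.082432 = 19.6406

price = 19.6406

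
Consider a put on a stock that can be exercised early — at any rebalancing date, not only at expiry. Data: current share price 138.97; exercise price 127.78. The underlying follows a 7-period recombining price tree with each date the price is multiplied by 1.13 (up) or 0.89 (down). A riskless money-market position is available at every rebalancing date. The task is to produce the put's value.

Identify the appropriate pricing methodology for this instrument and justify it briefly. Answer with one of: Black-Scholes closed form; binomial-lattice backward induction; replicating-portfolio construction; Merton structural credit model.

framework: binomial-lattice backward induction

Key observation: early exercise of the strike-127.78 put must be checked at each of the 7 dates (spot 138.97), which forces a node-by-node comparison of intrinsic and continuation value backward from expiry.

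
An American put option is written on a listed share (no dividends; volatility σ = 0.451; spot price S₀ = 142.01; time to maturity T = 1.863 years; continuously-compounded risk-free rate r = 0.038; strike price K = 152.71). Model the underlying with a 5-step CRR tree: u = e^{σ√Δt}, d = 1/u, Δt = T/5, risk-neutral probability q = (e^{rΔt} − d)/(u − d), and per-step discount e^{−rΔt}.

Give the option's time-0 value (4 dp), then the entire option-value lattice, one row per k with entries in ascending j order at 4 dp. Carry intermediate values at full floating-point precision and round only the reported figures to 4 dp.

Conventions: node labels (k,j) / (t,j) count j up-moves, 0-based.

price = 37.0621
tree:
37.0621
52.2721 20.1590
70.8256 31.8736 6.8789
90.5313 48.7305 12.8533 0.0000
105.4947 70.8256 24.0165 0.0000 0.0000
116.8571 90.5313 44.8750 0.0000 0.0000 0.0000

params: Δt=0.37260 u=1.31692 d=0.75935 q=0.45718 e^(-rΔt)=0.98594
t_5 payoffs: 116.8571 90.5313 44.8750 0.0000 0.0000 0.0000
k=4: node(4,0) S=47.2153 payoff=105.4947 vs cont=103.3477 → 105.4947 [stop]  node(4,1) S=81.8844 payoff=70.8256 vs cont=68.6787 → 70.8256 [stop]  node(4,2) S=142.0100 payoff=10.7000 vs cont=24.0165 → 24.0165 [wait]  node(4,3) S=246.2844 payoff=0.0000 vs cont=0.0000 → 0.0000 [wait]  node(4,4) S=427.1249 payoff=0.0000 vs cont=0.0000 → 0.0000 [wait]
k=3: node(3,0) S=62.1787 payoff=90.5313 vs cont=88.3843 → 90.5313 [stop]  node(3,1) S=107.8350 payoff=44.8750 vs cont=48.7305 → 48.7305 [wait]  node(3,2) S=187.0156 payoff=0.0000 vs cont=12.8533 → 12.8533 [wait]  node(3,3) S=324.3366 payoff=0.0000 vs cont=0.0000 → 0.0000 [wait]
k=2: node(2,0) S=81.8844 payoff=70.8256 vs cont=70.4166 → 70.8256 [stop]  node(2,1) S=142.0100 payoff=10.7000 vs cont=31.8736 → 31.8736 [wait]  node(2,2) S=246.2844 payoff=0.0000 vs cont=6.8789 → 6.8789 [wait]
k=1: node(1,0) S=107.8350 payoff=44.8750 vs cont=52.2721 → 52.2721 [wait]  node(1,1) S=187.0156 payoff=0.0000 vs cont=20.1590 → 20.1590 [wait]
k=0: node(0,0) S=142.0100 payoff=10.7000 vs cont=37.0621 → 37.0621 [wait]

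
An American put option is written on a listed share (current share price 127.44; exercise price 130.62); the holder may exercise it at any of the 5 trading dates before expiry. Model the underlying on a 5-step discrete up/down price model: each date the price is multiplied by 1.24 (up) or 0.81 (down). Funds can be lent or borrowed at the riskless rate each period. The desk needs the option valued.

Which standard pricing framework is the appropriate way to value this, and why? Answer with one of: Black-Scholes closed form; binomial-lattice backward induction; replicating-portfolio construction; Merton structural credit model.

Key observation: the put (strike 130.62 on spot 127.44) is American-style on a 5-step discrete price model, so the early-exercise decision at every node requires stepwise backward valuation — a closed form cannot price the exercise right.

framework: binomial-lattice backward induction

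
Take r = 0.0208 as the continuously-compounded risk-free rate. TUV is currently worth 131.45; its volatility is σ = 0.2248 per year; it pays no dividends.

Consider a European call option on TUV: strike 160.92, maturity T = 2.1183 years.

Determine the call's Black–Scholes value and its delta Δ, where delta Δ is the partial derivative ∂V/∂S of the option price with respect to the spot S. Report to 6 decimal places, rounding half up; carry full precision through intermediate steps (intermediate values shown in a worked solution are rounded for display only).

price = 9.381597
Δ = 0.374487

σ√T = 0.2248·√2.1183 = 0.327182
d₁ = (ln(S/K) + (r+σ²/2)T) / (σ√T) = (ln(131.45/160.92) + (0.0208+0.2248²/2)·2.1183) / 0.327182 = (-0.202281 + 0.097585) / 0.327182 = -0.319993
d₂ = d₁ − σ√T = -0.319993 − 0.327182 = -0.647175
e^{−rT} = 0.956896
N(d₁) = 0.374487,  N(d₂) = 0.258759
Call price V = S·N(d₁) − K·e^{−rT}·N(d₂) = 49.226313 − 39.844716 = 9.381597
Δ = N(d₁) = 0.374487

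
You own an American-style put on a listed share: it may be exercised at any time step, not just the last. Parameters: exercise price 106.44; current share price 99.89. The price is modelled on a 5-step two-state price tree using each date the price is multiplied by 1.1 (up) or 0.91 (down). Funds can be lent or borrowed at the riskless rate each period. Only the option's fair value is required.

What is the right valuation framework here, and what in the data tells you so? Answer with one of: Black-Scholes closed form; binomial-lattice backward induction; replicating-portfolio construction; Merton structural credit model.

Key observation: the put (strike 106.44 on spot 99.89) is American-style on a 5-step discrete price model, so the early-exercise decision at every node requires stepwise backward valuation — a closed form cannot price the exercise right.

framework: binomial-lattice backward induction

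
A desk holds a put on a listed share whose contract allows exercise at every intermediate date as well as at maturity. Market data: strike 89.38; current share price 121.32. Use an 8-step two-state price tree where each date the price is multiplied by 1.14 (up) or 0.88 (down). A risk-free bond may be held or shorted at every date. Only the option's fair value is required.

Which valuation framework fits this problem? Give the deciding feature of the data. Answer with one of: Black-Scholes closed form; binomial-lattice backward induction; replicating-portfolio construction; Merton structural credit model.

framework: binomial-lattice backward induction

Key observation: the exercise right at every one of the 8 steps is what matters: each node needs max(89.38 − S, continuation), which only the stepwise tree valuation starting from spot 121.32 delivers.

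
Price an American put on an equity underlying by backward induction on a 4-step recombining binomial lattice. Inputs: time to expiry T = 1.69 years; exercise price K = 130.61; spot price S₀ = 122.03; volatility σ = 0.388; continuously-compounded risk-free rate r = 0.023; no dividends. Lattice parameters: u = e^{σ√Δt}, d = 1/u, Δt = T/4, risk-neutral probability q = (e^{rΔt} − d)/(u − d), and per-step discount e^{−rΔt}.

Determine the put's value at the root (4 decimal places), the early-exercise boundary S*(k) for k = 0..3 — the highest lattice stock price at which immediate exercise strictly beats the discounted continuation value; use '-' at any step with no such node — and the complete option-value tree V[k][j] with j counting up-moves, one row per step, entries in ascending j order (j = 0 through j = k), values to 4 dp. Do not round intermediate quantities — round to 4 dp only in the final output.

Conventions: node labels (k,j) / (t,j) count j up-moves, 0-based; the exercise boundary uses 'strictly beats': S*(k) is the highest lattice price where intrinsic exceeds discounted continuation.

price = 27.3916
boundary = - - 73.6900 94.8282
tree:
27.3916
40.2908 12.6163
56.9200 21.3493 2.4863
73.3463 35.7818 4.6187 0.0000
86.1110 56.9200 8.5800 0.0000 0.0000

params: Δt=0.42250 u=1.28685 d=0.77709 q=0.45644 e^(-rΔt)=0.99033
t_4 payoffs: 86.1110 56.9200 8.5800 0.0000 0.0000
t_3: node(3,0) S=57.2637 payoff=73.3463 vs cont=72.0832 → 73.3463 [stop]  node(3,1) S=94.8282 payoff=35.7818 vs cont=34.5187 → 35.7818 [stop]  node(3,2) S=157.0347 payoff=0.0000 vs cont=4.6187 → 4.6187 [wait]  node(3,3) S=260.0482 payoff=0.0000 vs cont=0.0000 → 0.0000 [wait]  ⇒ S*(3)=94.8282
t_2: node(2,0) S=73.6900 payoff=56.9200 vs cont=55.6570 → 56.9200 [stop]  node(2,1) S=122.0300 payoff=8.5800 vs cont=21.3493 → 21.3493 [wait]  node(2,2) S=202.0807 payoff=0.0000 vs cont=2.4863 → 2.4863 [wait]  ⇒ S*(2)=73.6900
t_1: node(1,0) S=94.8282 payoff=35.7818 vs cont=40.2908 → 40.2908 [wait]  node(1,1) S=157.0347 payoff=0.0000 vs cont=12.6163 → 12.6163 [wait]  ⇒ S*(1)=-
t_0: node(0,0) S=122.0300 payoff=8.5800 vs cont=27.3916 → 27.3916 [wait]  ⇒ S*(0)=-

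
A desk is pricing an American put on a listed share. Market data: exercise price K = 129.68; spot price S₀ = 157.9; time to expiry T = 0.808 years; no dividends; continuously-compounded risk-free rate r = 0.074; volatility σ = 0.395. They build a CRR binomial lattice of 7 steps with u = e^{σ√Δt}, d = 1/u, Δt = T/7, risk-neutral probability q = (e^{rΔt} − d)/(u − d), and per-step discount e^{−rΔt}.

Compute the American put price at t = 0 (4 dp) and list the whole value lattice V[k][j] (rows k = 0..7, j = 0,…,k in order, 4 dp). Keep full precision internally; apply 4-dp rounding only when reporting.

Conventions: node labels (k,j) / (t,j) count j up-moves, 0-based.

price = 7.0433
tree:
7.0433
11.2300 2.9505
17.4096 5.2031 0.7339
26.0667 8.9954 1.4755 0.0000
37.3693 15.1387 2.9666 0.0000 0.0000
48.9621 24.5120 5.9646 0.0000 0.0000 0.0000
59.0991 37.3693 11.9923 0.0000 0.0000 0.0000 0.0000
67.9630 48.9621 24.1114 0.0000 0.0000 0.0000 0.0000 0.0000

Δt=0.11543, u=1.14362, d=0.87441, q=0.49837, disc=e^(-rΔt)=0.99149
k=7 terminal: V=max(K-S,0) → 67.9630 48.9621 24.1114 0.0000 0.0000 0.0000 0.0000 0.0000
k=6: j=0 S=70.5809 intr=59.0991 cont=57.9961 V=59.0991[EX]; j=1 S=92.3107 intr=37.3693 cont=36.2663 V=37.3693[EX]; j=2 S=120.7305 intr=8.9495 cont=11.9923 V=11.9923[hold]; j=3 S=157.9000 intr=0.0000 cont=0.0000 V=0.0000[hold]; j=4 S=206.5129 intr=0.0000 cont=0.0000 V=0.0000[hold]; j=5 S=270.0922 intr=0.0000 cont=0.0000 V=0.0000[hold]; j=6 S=353.2458 intr=0.0000 cont=0.0000 V=0.0000[hold]
k=5: j=0 S=80.7179 intr=48.9621 cont=47.8592 V=48.9621[EX]; j=1 S=105.5686 intr=24.1114 cont=24.5120 V=24.5120[hold]; j=2 S=138.0701 intr=0.0000 cont=5.9646 V=5.9646[hold]; j=3 S=180.5779 intr=0.0000 cont=0.0000 V=0.0000[hold]; j=4 S=236.1726 intr=0.0000 cont=0.0000 V=0.0000[hold]; j=5 S=308.8834 intr=0.0000 cont=0.0000 V=0.0000[hold]
k=4: j=0 S=92.3107 intr=37.3693 cont=36.4642 V=37.3693[EX]; j=1 S=120.7305 intr=8.9495 cont=15.1387 V=15.1387[hold]; j=2 S=157.9000 intr=0.0000 cont=2.9666 V=2.9666[hold]; j=3 S=206.5129 intr=0.0000 cont=0.0000 V=0.0000[hold]; j=4 S=270.0922 intr=0.0000 cont=0.0000 V=0.0000[hold]
k=3: j=0 S=105.5686 intr=24.1114 cont=26.0667 V=26.0667[hold]; j=1 S=138.0701 intr=0.0000 cont=8.9954 V=8.9954[hold]; j=2 S=180.5779 intr=0.0000 cont=1.4755 V=1.4755[hold]; j=3 S=236.1726 intr=0.0000 cont=0.0000 V=0.0000[hold]
k=2: j=0 S=120.7305 intr=8.9495 cont=17.4096 V=17.4096[hold]; j=1 S=157.9000 intr=0.0000 cont=5.2031 V=5.2031[hold]; j=2 S=206.5129 intr=0.0000 cont=0.7339 V=0.7339[hold]
k=1: j=0 S=138.0701 intr=0.0000 cont=11.2300 V=11.2300[hold]; j=1 S=180.5779 intr=0.0000 cont=2.9505 V=2.9505[hold]
k=0: j=0 S=157.9000 intr=0.0000 cont=7.0433 V=7.0433[hold]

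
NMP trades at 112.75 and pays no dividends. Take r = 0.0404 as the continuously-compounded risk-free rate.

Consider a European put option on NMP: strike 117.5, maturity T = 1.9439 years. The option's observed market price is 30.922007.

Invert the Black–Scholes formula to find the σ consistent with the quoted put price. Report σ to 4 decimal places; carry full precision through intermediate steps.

sigma = 0.5482

At σ = 0.5482 the Black–Scholes value reproduces the quote:
σ√T = 0.5482·√1.9439 = 0.764321
d₁ = (ln(S/K) + (r+σ²/2)T) / (σ√T) = (ln(112.75/117.5) + (0.0404+0.5482²/2)·1.9439) / 0.764321 = (-0.041265 + 0.370627) / 0.764321 = 0.430921
d₂ = d₁ − σ√T = 0.430921 − 0.764321 = -0.333401
e^{−rT} = 0.924471
N(−d₁) = 0.333263,  N(−d₂) = 0.630584
V = K·e^{−rT}·N(−d₂) − S·N(−d₁) = 68.497419 − 37.575412 = 30.922007 (the quoted price), and the Black–Scholes price is strictly increasing in σ, so σ is unique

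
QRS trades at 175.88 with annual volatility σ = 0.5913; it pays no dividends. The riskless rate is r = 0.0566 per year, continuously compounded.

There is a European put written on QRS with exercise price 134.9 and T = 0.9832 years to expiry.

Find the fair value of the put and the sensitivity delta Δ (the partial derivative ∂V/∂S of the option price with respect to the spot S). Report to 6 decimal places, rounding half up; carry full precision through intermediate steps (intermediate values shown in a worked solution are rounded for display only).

price = 15.766515
Δ = -0.200313

σ√T = 0.5913·√0.9832 = 0.586312
d₁ = (ln(S/K) + (r+σ²/2)T) / (σ√T) = (ln(175.88/134.9) + (0.0566+0.5913²/2)·0.9832) / 0.586312 = (0.265268 + 0.227530) / 0.586312 = 0.840505
d₂ = d₁ − σ√T = 0.840505 − 0.586312 = 0.254193
e^{−rT} = 0.945871
N(−d₁) = 0.200313,  N(−d₂) = 0.399673
Put price V = K·e^{−rT}·N(−d₂) − S·N(−d₁) = 50.997504 − 35.230989 = 15.766515
Δ = −N(−d₁) = -0.200313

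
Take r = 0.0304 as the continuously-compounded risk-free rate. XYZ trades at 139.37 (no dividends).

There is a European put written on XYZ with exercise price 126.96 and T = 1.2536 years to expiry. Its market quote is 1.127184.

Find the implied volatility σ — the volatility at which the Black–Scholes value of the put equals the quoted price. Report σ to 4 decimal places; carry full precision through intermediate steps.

At σ = 0.1085 the Black–Scholes value reproduces the quote:
σ√T = 0.1085·√1.2536 = 0.121481
d₁ = (ln(S/K) + (r+σ²/2)T) / (σ√T) = (ln(139.37/126.96) + (0.0304+0.1085²/2)·1.2536) / 0.121481 = (0.093260 + 0.045488) / 0.121481 = 1.142139
d₂ = d₁ − σ√T = 1.142139 − 0.121481 = 1.020658
e^{−rT} = 0.962608
N(−d₁) = 0.126698,  N(−d₂) = 0.153708
V = K·e^{−rT}·N(−d₂) − S·N(−d₁) = 18.785098 − 17.657915 = 1.127184 (equal to the quote); since ∂V/∂σ > 0 for all σ, the implied volatility is unique

sigma = 0.1085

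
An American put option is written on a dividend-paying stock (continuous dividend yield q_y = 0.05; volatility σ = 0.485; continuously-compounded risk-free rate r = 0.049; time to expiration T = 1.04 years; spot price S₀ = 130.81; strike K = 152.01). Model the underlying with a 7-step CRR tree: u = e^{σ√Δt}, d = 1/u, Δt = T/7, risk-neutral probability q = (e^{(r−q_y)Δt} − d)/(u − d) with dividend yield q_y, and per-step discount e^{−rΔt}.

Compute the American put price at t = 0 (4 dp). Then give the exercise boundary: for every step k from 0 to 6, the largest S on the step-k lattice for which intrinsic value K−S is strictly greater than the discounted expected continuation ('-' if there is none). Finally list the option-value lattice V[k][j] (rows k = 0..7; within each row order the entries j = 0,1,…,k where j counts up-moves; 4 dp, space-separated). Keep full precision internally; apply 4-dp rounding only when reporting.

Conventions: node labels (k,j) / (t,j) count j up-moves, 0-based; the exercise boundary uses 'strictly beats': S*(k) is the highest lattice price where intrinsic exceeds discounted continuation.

Δt=0.14857, u=1.20556, d=0.82949, q=0.45300, disc=e^(-rΔt)=0.99275
k=7 terminal: V=max(K-S,0) → 116.6654 100.6412 77.3521 43.5043 0.0000 0.0000 0.0000 0.0000
k=6: j=0 S=42.6099 intr=109.4001 cont=108.6128 V=109.4001[EX]; j=1 S=61.9281 intr=90.0819 cont=89.4376 V=90.0819[EX]; j=2 S=90.0045 intr=62.0055 cont=61.5690 V=62.0055[EX]; j=3 S=130.8100 intr=21.2000 cont=23.6240 V=23.6240[hold]; j=4 S=190.1155 intr=0.0000 cont=0.0000 V=0.0000[hold]; j=5 S=276.3086 intr=0.0000 cont=0.0000 V=0.0000[hold]; j=6 S=401.5790 intr=0.0000 cont=0.0000 V=0.0000[hold]  S*(6)=90.0045
k=5: j=0 S=51.3688 intr=100.6412 cont=99.9188 V=100.6412[EX]; j=1 S=74.6579 intr=77.3521 cont=76.8020 V=77.3521[EX]; j=2 S=108.5057 intr=43.5043 cont=44.2949 V=44.2949[hold]; j=3 S=157.6991 intr=0.0000 cont=12.8285 V=12.8285[hold]; j=4 S=229.1954 intr=0.0000 cont=0.0000 V=0.0000[hold]; j=5 S=333.1062 intr=0.0000 cont=0.0000 V=0.0000[hold]  S*(5)=74.6579
k=4: j=0 S=61.9281 intr=90.0819 cont=89.4376 V=90.0819[EX]; j=1 S=90.0045 intr=62.0055 cont=61.9245 V=62.0055[EX]; j=2 S=130.8100 intr=21.2000 cont=29.8225 V=29.8225[hold]; j=3 S=190.1155 intr=0.0000 cont=6.9662 V=6.9662[hold]; j=4 S=276.3086 intr=0.0000 cont=0.0000 V=0.0000[hold]  S*(4)=90.0045
k=3: j=0 S=74.6579 intr=77.3521 cont=76.8020 V=77.3521[EX]; j=1 S=108.5057 intr=43.5043 cont=47.0825 V=47.0825[hold]; j=2 S=157.6991 intr=0.0000 cont=19.3273 V=19.3273[hold]; j=3 S=229.1954 intr=0.0000 cont=3.7829 V=3.7829[hold]  S*(3)=74.6579
k=2: j=0 S=90.0045 intr=62.0055 cont=63.1782 V=63.1782[hold]; j=1 S=130.8100 intr=21.2000 cont=34.2589 V=34.2589[hold]; j=2 S=190.1155 intr=0.0000 cont=12.1965 V=12.1965[hold]  S*(2)=-
k=1: j=0 S=108.5057 intr=43.5043 cont=49.7144 V=49.7144[hold]; j=1 S=157.6991 intr=0.0000 cont=24.0885 V=24.0885[hold]  S*(1)=-
k=0: j=0 S=130.8100 intr=21.2000 cont=37.8293 V=37.8293[hold]  S*(0)=-

price = 37.8293
boundary = - - - 74.6579 90.0045 74.6579 90.0045
tree:
37.8293
49.7144 24.0885
63.1782 34.2589 12.1965
77.3521 47.0825 19.3273 3.7829
90.0819 62.0055 29.8225 6.9662 0.0000
100.6412 77.3521 44.2949 12.8285 0.0000 0.0000
109.4001 90.0819 62.0055 23.6240 0.0000 0.0000 0.0000
116.6654 100.6412 77.3521 43.5043 0.0000 0.0000 0.0000 0.0000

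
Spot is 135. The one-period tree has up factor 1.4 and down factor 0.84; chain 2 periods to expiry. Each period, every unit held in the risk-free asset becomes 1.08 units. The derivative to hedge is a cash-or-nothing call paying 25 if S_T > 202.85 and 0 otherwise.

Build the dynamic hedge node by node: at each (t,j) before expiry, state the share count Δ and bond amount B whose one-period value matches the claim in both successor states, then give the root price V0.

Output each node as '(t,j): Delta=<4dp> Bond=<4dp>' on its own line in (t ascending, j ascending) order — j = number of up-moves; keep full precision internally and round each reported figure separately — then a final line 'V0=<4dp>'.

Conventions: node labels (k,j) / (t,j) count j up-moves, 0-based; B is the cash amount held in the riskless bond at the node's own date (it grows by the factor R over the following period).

Arbitrage-free pricing uses the up-move probability p* = (R−d)/(u−d) = 0.4286, discounting each step at R = 1.08.
Payoffs at expiry: V(2,0)=0.0000, V(2,1)=0.0000, V(2,2)=25.0000
  t=1,j=0: stock 113.4000 → up 158.7600 (V=0.0000), down 95.2560 (V=0.0000). Price 0.0000; hedge Δ=0.0000, bond B=0.0000.
  t=1,j=1: stock 189.0000 → up 264.6000 (V=25.0000), down 158.7600 (V=0.0000). Price 9.9206; hedge Δ=0.2362, bond B=-34.7222.
  t=0,j=0: stock 135.0000 → up 189.0000 (V=9.9206), down 113.4000 (V=0.0000). Price 3.9368; hedge Δ=0.1312, bond B=-13.7787.
As a check, the time-0 holding Δ(0,0)·S0 + B(0,0) comes to 3.9368 — exactly V0.

(0,0): Delta=0.1312 Bond=-13.7787
(1,0): Delta=0.0000 Bond=0.0000
(1,1): Delta=0.2362 Bond=-34.7222
V0=3.9368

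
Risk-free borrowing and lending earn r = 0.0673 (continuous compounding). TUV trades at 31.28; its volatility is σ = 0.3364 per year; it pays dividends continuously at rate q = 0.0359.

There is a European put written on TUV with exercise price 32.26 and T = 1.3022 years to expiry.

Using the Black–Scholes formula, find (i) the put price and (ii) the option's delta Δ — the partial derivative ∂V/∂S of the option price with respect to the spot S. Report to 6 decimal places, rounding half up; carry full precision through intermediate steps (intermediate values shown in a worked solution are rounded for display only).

price = 4.373420
Δ = -0.394784

σ√T = 0.3364·√1.3022 = 0.383879
d₁ = (ln(S/K) + (r−q+σ²/2)T) / (σ√T) = (ln(31.28/32.26) + (0.0673−0.0359+0.3364²/2)·1.3022) / 0.383879 = (-0.030849 + 0.114571) / 0.383879 = 0.218094
d₂ = d₁ − σ√T = 0.218094 − 0.383879 = -0.165786
e^{−rT} = 0.916092
e^{−qT} = 0.954327
N(−d₁) = 0.413678,  N(−d₂) = 0.565837
Put price V = K·e^{−rT}·N(−d₂) − S·e^{−qT}·N(−d₁) = 16.722268 − 12.348848 = 4.373420
Δ = −e^{−qT}·N(−d₁) = -0.394784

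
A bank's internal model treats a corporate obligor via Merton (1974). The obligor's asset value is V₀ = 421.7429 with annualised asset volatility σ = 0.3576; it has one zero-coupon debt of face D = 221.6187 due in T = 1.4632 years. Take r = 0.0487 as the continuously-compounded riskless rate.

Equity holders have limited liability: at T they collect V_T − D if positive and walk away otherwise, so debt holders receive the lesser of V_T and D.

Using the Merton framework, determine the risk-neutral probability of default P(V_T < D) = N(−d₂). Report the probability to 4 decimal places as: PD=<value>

Equity is a call on the firm's assets struck at D = 221.6187:
d₁ = [ln(V₀/D) + (r + σ²/2)T] / (σ√T)
   = [ln(421.7429/221.6187) + (0.0487 + 0.5·0.3576²)·1.4632] / (0.3576·√1.4632)
   = [0.643438 + 0.164813] / 0.432563 = 1.868516
d₂ = d₁ − σ√T = 1.868516 − 0.432563 = 1.435953
risk-neutral PD = N(−d₂) = N(-1.435953) = 0.075508

PD=0.0755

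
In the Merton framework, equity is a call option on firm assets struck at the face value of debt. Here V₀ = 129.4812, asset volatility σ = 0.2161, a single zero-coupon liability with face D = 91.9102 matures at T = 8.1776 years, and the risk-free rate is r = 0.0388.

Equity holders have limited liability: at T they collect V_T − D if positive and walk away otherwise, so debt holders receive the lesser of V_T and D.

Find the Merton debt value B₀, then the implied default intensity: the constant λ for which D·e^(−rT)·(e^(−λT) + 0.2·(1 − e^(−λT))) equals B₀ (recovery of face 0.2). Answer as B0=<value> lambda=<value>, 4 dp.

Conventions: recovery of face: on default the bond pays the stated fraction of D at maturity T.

B0=62.8462 lambda=0.0097

Equity is a call on the firm's assets struck at D = 91.9102:
d₁ = [ln(V₀/D) + (r + σ²/2)T] / (σ√T)
   = [ln(129.4812/91.9102) + (0.0388 + 0.5·0.2161²)·8.1776] / (0.2161·√8.1776)
   = [0.342724 + 0.508235] / 0.617970 = 1.377021
d₂ = d₁ − σ√T = 1.377021 − 0.617970 = 0.759051
N(d₁) = 0.915747,  N(d₂) = 0.776089,  e^(−rT) = 0.728119
E₀ = V₀·N(d₁) − D·e^(−rT)·N(d₂)
   = 129.4812·0.915747 − 91.9102·0.728119·0.776089 = 66.634963
B₀ = V₀ − E₀ = 129.4812 − 66.634963 = 62.846237
e^(−λT) = (B₀·e^(rT)/D − 0.2)/(1 − 0.2) = (62.8462·1.373402/91.9102 − 0.2)/0.8 = 0.92387811
λ = −ln(0.92387811)/8.1776 = 0.009682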